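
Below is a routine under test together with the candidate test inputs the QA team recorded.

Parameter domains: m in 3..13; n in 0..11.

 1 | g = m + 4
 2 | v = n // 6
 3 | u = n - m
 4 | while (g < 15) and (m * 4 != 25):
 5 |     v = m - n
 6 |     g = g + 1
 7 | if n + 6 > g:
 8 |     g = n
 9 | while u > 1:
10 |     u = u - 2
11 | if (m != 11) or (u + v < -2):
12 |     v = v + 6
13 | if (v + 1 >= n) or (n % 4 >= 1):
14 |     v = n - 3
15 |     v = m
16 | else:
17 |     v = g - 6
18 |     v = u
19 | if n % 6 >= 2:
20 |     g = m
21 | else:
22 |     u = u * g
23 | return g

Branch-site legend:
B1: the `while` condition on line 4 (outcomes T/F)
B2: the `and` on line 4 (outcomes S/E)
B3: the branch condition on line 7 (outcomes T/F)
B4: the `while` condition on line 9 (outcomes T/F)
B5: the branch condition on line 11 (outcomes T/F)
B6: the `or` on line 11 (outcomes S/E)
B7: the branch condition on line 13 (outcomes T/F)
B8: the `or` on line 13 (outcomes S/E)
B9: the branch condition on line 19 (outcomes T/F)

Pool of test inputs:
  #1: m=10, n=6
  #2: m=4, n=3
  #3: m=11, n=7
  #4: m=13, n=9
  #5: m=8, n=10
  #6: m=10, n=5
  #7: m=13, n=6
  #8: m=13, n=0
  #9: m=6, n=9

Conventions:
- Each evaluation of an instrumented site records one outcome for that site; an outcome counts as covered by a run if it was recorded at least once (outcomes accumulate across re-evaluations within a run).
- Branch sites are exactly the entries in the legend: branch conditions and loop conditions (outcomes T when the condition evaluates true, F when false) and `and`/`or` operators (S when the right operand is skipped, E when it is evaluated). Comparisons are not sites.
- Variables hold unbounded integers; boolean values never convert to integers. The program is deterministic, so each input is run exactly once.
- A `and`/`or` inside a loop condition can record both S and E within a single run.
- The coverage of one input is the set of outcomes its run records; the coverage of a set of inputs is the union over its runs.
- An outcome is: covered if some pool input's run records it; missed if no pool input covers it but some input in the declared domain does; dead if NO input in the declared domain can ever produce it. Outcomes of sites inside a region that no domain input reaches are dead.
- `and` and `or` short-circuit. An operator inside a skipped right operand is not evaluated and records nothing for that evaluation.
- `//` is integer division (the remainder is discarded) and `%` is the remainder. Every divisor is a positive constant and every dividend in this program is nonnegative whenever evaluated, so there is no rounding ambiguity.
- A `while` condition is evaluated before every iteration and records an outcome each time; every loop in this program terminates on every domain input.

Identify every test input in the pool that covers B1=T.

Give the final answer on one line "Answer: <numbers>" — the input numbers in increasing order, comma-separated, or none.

input #1 (m=10, n=6): records B1=T
input #2 (m=4, n=3): records B1=T
input #3 (m=11, n=7): does not record B1=T
input #4 (m=13, n=9): does not record B1=T
input #5 (m=8, n=10): records B1=T
input #6 (m=10, n=5): records B1=T
input #7 (m=13, n=6): does not record B1=T
input #8 (m=13, n=0): does not record B1=T
input #9 (m=6, n=9): records B1=T

Answer: 1, 2, 5, 6, 9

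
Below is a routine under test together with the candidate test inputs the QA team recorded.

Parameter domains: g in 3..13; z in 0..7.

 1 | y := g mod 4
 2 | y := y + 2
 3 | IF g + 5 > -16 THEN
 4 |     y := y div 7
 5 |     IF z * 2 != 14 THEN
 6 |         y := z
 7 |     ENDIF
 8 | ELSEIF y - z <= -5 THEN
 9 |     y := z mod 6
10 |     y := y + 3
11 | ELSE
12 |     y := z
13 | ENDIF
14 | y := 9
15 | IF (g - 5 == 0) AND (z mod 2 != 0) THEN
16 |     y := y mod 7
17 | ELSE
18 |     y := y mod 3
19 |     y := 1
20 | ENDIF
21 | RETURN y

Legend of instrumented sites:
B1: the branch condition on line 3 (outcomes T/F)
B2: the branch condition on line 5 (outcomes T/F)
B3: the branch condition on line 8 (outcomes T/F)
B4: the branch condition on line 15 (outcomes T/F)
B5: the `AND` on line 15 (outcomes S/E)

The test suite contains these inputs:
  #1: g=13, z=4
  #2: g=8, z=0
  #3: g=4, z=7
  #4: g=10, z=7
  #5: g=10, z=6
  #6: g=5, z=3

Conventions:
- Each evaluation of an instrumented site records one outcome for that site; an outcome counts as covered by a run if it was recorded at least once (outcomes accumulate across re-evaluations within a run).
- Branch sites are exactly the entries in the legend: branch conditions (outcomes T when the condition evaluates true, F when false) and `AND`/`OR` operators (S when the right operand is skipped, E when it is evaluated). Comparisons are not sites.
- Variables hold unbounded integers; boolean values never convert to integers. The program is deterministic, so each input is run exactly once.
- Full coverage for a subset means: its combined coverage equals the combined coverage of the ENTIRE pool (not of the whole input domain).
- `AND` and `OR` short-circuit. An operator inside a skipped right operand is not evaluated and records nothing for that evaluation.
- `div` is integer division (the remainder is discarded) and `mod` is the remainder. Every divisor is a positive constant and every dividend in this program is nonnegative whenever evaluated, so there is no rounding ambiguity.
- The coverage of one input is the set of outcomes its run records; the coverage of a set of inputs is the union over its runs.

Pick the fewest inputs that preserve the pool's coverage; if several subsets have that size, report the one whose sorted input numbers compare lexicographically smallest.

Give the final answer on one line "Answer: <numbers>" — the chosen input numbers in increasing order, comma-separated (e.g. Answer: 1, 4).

#1 (g=13, z=4) -> B1->T, B2->T, B5->S, B4->F; covered: B1=T, B2=T, B4=F, B5=S
#2 (g=8, z=0) -> B1->T, B2->T, B5->S, B4->F; covered: B1=T, B2=T, B4=F, B5=S
#3 (g=4, z=7) -> B1->T, B2->F, B5->S, B4->F; covered: B1=T, B2=F, B4=F, B5=S
#4 (g=10, z=7) -> B1->T, B2->F, B5->S, B4->F; covered: B1=T, B2=F, B4=F, B5=S
#5 (g=10, z=6) -> B1->T, B2->T, B5->S, B4->F; covered: B1=T, B2=T, B4=F, B5=S
#6 (g=5, z=3) -> B1->T, B2->T, B5->E, B4->T; covered: B1=T, B2=T, B4=T, B5=E
the full pool covers 7 outcomes: B1=T, B2=T, B2=F, B4=T, B4=F, B5=S, B5=E
no size-1 subset reaches all 7 outcomes (best union: 4/7)
inputs {3, 6} (size 2) cover everything; no size-2 subset with a lexicographically smaller index list covers all 7

Answer: 3, 6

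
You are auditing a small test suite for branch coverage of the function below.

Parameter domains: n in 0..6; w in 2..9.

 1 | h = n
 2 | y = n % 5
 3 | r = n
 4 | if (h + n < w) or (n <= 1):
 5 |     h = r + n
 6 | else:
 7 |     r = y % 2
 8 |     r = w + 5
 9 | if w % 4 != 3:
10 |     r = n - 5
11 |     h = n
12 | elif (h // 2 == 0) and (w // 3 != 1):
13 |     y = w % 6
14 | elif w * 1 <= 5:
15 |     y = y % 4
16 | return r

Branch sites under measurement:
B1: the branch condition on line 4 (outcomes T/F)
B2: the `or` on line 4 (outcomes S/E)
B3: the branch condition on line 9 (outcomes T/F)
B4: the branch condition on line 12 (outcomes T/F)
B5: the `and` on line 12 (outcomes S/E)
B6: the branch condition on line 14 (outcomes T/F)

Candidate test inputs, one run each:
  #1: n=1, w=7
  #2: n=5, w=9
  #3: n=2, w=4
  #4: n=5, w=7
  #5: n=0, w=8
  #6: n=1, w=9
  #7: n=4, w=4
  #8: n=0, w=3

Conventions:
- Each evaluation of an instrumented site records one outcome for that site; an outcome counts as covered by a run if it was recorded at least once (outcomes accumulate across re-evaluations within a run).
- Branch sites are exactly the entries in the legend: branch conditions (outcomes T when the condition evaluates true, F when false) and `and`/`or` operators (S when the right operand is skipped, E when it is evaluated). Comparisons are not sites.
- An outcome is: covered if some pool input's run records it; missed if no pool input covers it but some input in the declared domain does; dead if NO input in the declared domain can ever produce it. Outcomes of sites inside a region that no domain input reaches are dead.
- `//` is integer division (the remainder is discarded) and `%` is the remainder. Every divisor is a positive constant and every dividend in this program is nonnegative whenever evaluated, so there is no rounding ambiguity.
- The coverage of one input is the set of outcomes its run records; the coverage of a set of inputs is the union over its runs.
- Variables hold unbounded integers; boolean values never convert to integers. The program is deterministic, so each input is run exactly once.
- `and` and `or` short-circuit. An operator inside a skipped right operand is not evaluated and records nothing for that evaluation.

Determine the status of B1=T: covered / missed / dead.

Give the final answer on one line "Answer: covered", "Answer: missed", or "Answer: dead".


B1=T is recorded by pool input(s) 1, 5, 6, 8 -> covered
Answer: covered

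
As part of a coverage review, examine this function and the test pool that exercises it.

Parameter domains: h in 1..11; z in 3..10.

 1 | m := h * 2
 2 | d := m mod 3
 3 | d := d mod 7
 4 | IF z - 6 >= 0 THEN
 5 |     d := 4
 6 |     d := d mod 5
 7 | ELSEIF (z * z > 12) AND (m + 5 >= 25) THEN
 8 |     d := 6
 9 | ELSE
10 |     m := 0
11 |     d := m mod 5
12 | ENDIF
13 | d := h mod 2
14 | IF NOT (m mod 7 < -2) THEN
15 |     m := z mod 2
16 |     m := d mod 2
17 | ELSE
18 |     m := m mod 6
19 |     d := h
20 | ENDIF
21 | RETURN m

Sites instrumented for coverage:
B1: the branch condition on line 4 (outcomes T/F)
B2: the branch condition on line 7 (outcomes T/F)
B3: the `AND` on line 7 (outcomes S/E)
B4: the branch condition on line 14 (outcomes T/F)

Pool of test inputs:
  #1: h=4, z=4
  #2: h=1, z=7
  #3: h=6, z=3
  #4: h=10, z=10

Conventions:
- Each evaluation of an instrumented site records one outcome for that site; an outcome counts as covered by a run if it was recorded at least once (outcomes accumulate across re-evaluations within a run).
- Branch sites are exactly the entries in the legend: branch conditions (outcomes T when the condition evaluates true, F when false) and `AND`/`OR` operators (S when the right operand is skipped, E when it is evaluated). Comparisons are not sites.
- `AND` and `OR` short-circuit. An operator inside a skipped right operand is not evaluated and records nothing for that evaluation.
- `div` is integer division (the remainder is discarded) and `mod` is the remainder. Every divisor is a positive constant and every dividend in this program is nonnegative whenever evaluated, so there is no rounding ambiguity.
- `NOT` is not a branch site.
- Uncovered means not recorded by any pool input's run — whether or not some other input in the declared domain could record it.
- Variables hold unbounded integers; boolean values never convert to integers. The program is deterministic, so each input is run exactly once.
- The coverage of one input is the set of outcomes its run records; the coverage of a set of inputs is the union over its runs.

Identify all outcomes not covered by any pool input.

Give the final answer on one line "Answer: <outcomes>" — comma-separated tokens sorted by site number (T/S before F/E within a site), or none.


run #1 (h=4, z=4) runs B1->F, B3->E, B2->F, B4->T; records B1=F, B2=F, B3=E, B4=T
run #2 (h=1, z=7) runs B1->T, B4->T; records B1=T, B4=T
run #3 (h=6, z=3) runs B1->F, B3->S, B2->F, B4->T; records B1=F, B2=F, B3=S, B4=T
run #4 (h=10, z=10) runs B1->T, B4->T; records B1=T, B4=T
union over the pool: B1=T, B1=F, B2=F, B3=S, B3=E, B4=T
uncovered (2 of 8): B2=T, B4=F
Answer: B2=T, B4=F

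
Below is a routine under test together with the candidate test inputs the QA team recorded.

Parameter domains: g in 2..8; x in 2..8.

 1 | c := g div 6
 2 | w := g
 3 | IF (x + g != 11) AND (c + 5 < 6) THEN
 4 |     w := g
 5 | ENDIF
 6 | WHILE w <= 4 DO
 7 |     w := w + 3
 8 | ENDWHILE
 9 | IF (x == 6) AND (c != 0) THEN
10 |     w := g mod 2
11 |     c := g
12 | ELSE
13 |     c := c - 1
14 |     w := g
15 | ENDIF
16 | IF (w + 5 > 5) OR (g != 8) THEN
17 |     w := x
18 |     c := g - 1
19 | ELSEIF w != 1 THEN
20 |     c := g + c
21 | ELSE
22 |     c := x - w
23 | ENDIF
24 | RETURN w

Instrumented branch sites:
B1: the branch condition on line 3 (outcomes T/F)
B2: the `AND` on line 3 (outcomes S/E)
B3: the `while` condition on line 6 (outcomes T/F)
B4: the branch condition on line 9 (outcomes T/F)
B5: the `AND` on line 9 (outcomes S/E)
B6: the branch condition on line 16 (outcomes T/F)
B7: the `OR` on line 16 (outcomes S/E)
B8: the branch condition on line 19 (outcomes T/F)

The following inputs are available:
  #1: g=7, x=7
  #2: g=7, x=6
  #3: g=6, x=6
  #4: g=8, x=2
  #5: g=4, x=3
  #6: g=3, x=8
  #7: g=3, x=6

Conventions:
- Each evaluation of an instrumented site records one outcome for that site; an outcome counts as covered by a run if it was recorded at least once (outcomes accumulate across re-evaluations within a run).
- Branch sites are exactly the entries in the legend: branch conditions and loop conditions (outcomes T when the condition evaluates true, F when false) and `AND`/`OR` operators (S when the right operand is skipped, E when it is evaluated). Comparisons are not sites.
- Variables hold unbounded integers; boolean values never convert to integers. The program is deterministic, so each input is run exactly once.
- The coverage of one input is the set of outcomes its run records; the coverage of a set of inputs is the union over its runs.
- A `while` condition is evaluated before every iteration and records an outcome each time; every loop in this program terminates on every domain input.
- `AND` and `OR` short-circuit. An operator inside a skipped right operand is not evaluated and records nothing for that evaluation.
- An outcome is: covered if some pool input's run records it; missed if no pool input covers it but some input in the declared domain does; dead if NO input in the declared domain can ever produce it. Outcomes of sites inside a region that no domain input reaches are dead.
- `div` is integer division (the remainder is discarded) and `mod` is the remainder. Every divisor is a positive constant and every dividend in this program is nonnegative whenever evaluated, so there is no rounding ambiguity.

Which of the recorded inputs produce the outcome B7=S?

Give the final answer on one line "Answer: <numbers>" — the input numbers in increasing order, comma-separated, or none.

input #1 (g=7, x=7): produces B7=S
input #2 (g=7, x=6): produces B7=S
input #3 (g=6, x=6): does not produce B7=S
input #4 (g=8, x=2): produces B7=S
input #5 (g=4, x=3): produces B7=S
input #6 (g=3, x=8): produces B7=S
input #7 (g=3, x=6): produces B7=S

Answer: 1, 2, 4, 5, 6, 7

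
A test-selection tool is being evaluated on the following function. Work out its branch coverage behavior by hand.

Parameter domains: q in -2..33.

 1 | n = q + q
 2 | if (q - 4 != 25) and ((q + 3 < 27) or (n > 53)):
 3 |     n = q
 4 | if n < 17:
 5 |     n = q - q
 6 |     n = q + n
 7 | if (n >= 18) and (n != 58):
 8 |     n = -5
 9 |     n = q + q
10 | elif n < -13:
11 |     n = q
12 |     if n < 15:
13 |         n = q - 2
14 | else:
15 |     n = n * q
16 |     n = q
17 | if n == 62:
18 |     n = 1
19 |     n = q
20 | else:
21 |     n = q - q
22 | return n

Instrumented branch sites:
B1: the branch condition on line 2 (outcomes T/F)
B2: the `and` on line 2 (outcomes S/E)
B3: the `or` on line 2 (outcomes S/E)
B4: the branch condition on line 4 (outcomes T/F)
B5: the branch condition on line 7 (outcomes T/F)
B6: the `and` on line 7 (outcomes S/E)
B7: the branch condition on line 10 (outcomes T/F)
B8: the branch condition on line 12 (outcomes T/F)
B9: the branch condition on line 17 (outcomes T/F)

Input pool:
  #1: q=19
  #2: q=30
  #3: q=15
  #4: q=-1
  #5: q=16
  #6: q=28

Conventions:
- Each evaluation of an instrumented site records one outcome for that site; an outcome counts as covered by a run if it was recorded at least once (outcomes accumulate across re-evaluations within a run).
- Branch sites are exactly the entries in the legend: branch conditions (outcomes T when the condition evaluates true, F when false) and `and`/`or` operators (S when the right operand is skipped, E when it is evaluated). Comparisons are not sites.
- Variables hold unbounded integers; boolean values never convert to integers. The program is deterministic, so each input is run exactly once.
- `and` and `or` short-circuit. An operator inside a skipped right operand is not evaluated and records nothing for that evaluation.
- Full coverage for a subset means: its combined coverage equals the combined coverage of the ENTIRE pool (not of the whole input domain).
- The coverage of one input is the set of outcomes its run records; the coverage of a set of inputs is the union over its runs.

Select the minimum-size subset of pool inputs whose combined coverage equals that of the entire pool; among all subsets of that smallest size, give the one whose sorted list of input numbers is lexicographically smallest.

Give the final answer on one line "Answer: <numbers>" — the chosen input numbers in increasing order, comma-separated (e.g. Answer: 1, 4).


#1 (q=19) -> B2->E, B3->S, B1->T, B4->F, B6->E, B5->T, B9->F; covered: B1=T, B2=E, B3=S, B4=F, B5=T, B6=E, B9=F
#2 (q=30) -> B2->E, B3->E, B1->T, B4->F, B6->E, B5->T, B9->F; covered: B1=T, B2=E, B3=E, B4=F, B5=T, B6=E, B9=F
#3 (q=15) -> B2->E, B3->S, B1->T, B4->T, B6->S, B5->F, B7->F, B9->F; covered: B1=T, B2=E, B3=S, B4=T, B5=F, B6=S, B7=F, B9=F
#4 (q=-1) -> B2->E, B3->S, B1->T, B4->T, B6->S, B5->F, B7->F, B9->F; covered: B1=T, B2=E, B3=S, B4=T, B5=F, B6=S, B7=F, B9=F
#5 (q=16) -> B2->E, B3->S, B1->T, B4->T, B6->S, B5->F, B7->F, B9->F; covered: B1=T, B2=E, B3=S, B4=T, B5=F, B6=S, B7=F, B9=F
#6 (q=28) -> B2->E, B3->E, B1->T, B4->F, B6->E, B5->T, B9->F; covered: B1=T, B2=E, B3=E, B4=F, B5=T, B6=E, B9=F
the full pool covers 12 outcomes: B1=T, B2=E, B3=S, B3=E, B4=T, B4=F, B5=T, B5=F, B6=S, B6=E, B7=F, B9=F
every size-1 subset falls short of the 12 outcomes (best: 8/12)
the canonical winner is {2, 3}: size 2, full 12-outcome coverage, earliest index list among size-2 covers
Answer: 2, 3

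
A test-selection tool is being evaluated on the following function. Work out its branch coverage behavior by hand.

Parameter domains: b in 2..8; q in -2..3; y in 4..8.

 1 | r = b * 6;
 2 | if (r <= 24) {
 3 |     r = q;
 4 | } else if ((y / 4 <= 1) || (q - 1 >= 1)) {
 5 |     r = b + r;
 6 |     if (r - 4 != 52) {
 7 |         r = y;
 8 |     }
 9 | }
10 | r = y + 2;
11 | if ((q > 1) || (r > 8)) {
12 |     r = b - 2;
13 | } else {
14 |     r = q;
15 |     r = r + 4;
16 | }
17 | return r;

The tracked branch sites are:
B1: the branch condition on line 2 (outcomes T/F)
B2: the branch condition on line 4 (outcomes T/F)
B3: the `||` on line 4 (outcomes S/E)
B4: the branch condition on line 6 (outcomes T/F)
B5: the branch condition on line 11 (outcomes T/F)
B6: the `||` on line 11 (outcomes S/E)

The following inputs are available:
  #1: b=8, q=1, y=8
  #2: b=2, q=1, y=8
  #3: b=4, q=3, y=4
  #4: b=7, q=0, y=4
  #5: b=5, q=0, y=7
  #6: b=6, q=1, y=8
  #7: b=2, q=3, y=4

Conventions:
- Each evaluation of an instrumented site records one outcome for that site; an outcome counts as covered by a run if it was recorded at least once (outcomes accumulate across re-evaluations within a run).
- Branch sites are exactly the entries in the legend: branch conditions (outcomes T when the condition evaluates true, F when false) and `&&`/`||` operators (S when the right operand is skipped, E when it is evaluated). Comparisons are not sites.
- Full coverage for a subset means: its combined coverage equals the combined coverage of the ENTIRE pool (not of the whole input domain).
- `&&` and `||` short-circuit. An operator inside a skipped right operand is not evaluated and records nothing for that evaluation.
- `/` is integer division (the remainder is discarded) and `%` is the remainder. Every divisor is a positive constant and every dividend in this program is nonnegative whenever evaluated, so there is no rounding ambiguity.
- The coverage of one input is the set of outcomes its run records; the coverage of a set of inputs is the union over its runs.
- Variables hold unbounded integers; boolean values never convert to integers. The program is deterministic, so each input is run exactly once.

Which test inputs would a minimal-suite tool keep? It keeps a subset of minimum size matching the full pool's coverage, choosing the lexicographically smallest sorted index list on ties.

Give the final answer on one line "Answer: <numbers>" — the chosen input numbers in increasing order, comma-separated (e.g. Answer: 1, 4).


input #1, b=8, q=1, y=8: outcomes B1=F, B2=F, B3=E, B5=T, B6=E
input #2, b=2, q=1, y=8: outcomes B1=T, B5=T, B6=E
input #3, b=4, q=3, y=4: outcomes B1=T, B5=T, B6=S
input #4, b=7, q=0, y=4: outcomes B1=F, B2=T, B3=S, B4=T, B5=F, B6=E
input #5, b=5, q=0, y=7: outcomes B1=F, B2=T, B3=S, B4=T, B5=T, B6=E
input #6, b=6, q=1, y=8: outcomes B1=F, B2=F, B3=E, B5=T, B6=E
input #7, b=2, q=3, y=4: outcomes B1=T, B5=T, B6=S
union over all inputs: B1=T, B1=F, B2=T, B2=F, B3=S, B3=E, B4=T, B5=T, B5=F, B6=S, B6=E (11 outcomes)
every size-1 subset falls short of the 11 outcomes (best: 6/11)
every size-2 subset falls short of the 11 outcomes (best: 9/11)
at size 3, {1, 3, 4} reaches all 11 outcomes; every lexicographically earlier size-3 subset fails
Answer: 1, 3, 4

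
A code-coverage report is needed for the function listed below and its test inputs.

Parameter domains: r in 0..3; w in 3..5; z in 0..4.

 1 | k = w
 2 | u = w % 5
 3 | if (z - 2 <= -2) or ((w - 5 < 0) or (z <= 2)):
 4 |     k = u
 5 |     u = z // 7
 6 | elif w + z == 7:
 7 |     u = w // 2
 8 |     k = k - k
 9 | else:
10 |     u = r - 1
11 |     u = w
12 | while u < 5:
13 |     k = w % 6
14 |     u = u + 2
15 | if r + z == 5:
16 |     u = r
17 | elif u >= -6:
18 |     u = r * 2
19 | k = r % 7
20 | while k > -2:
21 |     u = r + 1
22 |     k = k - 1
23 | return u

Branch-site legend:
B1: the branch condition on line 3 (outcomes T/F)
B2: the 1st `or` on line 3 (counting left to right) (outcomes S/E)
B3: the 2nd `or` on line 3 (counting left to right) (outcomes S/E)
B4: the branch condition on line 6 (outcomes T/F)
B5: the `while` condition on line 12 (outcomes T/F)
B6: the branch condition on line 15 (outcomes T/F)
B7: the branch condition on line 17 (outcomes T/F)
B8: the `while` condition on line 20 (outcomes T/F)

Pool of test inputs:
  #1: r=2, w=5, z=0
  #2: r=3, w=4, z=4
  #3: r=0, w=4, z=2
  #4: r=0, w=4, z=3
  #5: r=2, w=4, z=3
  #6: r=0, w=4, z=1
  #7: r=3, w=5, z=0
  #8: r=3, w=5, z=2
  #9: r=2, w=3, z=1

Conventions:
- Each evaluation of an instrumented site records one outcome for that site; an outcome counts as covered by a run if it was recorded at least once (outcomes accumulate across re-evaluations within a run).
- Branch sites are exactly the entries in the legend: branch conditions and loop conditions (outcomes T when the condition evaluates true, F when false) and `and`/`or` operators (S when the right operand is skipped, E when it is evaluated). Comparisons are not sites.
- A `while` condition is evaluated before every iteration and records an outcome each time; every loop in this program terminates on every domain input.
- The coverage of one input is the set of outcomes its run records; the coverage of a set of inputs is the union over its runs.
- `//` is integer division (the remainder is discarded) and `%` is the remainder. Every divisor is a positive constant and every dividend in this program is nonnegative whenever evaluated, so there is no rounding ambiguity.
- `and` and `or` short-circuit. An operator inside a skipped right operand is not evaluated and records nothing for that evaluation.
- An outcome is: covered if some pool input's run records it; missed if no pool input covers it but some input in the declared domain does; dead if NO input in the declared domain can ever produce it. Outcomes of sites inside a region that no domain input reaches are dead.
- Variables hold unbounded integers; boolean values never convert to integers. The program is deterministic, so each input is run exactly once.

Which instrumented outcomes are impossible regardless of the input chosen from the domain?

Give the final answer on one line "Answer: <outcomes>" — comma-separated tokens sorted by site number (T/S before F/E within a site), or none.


running all 60 domain inputs and tallying outcomes:
  B4=T: zero occurrences over every domain input -> dead
  B7=F: zero occurrences over every domain input -> dead
  reachable outcomes have witnesses, e.g. B1=T (e.g. r=0, w=3, z=0), B1=F (e.g. r=0, w=5, z=3), B2=S (e.g. r=0, w=3, z=0), B2=E (e.g. r=0, w=3, z=1)
Answer: B4=T, B7=F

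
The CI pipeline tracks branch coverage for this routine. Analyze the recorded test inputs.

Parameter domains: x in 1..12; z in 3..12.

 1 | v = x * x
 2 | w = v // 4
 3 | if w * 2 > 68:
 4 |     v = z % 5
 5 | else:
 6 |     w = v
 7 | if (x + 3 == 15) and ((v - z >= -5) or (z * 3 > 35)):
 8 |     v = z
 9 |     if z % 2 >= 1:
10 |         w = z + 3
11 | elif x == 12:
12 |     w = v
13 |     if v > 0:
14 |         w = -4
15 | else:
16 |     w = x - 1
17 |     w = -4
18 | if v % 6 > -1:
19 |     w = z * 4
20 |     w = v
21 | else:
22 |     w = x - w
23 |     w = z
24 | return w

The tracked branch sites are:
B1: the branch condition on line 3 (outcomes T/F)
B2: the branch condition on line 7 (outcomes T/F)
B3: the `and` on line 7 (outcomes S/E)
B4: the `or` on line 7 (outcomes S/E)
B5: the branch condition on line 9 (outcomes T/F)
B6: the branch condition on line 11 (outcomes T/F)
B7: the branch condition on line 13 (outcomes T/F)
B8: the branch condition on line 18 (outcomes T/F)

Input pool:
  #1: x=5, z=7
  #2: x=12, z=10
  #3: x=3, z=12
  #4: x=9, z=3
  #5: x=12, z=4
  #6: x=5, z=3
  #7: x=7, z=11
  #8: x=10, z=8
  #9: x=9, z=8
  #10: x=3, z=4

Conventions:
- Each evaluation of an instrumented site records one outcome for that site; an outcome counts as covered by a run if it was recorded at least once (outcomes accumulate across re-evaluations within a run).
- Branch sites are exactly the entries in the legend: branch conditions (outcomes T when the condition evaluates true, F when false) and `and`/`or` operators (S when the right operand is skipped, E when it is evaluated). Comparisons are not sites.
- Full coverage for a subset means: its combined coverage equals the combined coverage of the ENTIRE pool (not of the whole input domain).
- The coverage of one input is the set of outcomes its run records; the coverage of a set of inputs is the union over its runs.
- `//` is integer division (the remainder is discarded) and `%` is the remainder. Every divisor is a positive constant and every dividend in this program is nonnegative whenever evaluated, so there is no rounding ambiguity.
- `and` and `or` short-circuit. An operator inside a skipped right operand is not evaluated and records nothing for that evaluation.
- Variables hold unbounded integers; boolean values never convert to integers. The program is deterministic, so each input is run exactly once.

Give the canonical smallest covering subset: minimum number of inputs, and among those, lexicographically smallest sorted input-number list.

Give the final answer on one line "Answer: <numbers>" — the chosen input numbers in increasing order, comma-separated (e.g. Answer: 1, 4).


input #1 (x=5, z=7): events B1->F, B3->S, B2->F, B6->F, B8->T; covers B1=F, B2=F, B3=S, B6=F, B8=T
input #2 (x=12, z=10): events B1->T, B3->E, B4->E, B2->F, B6->T, B7->F, B8->T; covers B1=T, B2=F, B3=E, B4=E, B6=T, B7=F, B8=T
input #3 (x=3, z=12): events B1->F, B3->S, B2->F, B6->F, B8->T; covers B1=F, B2=F, B3=S, B6=F, B8=T
input #4 (x=9, z=3): events B1->F, B3->S, B2->F, B6->F, B8->T; covers B1=F, B2=F, B3=S, B6=F, B8=T
input #5 (x=12, z=4): events B1->T, B3->E, B4->S, B2->T, B5->F, B8->T; covers B1=T, B2=T, B3=E, B4=S, B5=F, B8=T
input #6 (x=5, z=3): events B1->F, B3->S, B2->F, B6->F, B8->T; covers B1=F, B2=F, B3=S, B6=F, B8=T
input #7 (x=7, z=11): events B1->F, B3->S, B2->F, B6->F, B8->T; covers B1=F, B2=F, B3=S, B6=F, B8=T
input #8 (x=10, z=8): events B1->F, B3->S, B2->F, B6->F, B8->T; covers B1=F, B2=F, B3=S, B6=F, B8=T
input #9 (x=9, z=8): events B1->F, B3->S, B2->F, B6->F, B8->T; covers B1=F, B2=F, B3=S, B6=F, B8=T
input #10 (x=3, z=4): events B1->F, B3->S, B2->F, B6->F, B8->T; covers B1=F, B2=F, B3=S, B6=F, B8=T
together the pool reaches 13 outcomes: B1=T, B1=F, B2=T, B2=F, B3=S, B3=E, B4=S, B4=E, B5=F, B6=T, B6=F, B7=F, B8=T
no size-1 subset reaches all 13 outcomes (best union: 7/13)
no size-2 subset reaches all 13 outcomes (best union: 10/13)
inputs {1, 2, 5} (size 3) cover everything; no size-3 subset with a lexicographically smaller index list covers all 13
Answer: 1, 2, 5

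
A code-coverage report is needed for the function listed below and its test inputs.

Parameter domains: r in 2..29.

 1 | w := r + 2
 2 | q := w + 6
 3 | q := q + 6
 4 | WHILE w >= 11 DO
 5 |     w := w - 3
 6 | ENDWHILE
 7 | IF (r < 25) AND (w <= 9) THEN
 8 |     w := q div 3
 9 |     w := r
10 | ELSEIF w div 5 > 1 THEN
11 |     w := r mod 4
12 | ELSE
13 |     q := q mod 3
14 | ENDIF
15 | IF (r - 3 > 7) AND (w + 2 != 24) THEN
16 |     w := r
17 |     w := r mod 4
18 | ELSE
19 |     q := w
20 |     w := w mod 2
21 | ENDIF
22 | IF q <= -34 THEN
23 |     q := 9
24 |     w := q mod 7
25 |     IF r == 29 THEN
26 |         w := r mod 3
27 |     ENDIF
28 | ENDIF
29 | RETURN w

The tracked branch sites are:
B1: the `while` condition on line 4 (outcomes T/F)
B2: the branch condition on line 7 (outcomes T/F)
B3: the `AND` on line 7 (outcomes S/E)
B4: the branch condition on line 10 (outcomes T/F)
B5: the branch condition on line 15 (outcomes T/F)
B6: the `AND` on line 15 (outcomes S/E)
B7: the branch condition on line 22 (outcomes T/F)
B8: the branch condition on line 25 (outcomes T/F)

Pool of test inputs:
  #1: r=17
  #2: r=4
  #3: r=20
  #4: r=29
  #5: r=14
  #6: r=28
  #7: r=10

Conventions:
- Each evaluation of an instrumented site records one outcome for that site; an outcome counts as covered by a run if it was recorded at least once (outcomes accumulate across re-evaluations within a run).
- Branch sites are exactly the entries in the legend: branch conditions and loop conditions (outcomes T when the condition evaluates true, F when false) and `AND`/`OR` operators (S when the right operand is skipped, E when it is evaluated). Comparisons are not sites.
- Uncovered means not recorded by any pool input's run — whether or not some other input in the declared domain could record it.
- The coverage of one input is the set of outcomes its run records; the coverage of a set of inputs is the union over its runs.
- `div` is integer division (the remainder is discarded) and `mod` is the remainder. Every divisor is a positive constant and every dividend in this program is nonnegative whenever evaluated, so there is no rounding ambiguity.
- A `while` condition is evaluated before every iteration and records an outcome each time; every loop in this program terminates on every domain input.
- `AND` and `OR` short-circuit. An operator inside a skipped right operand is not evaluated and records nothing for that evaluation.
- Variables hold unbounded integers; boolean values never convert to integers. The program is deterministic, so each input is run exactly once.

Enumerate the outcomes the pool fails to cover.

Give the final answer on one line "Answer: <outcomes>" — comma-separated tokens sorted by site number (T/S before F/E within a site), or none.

run #1 (r=17) records B1=T, B1=F, B2=F, B3=E, B4=T, B5=T, B6=E, B7=F
run #2 (r=4) records B1=F, B2=T, B3=E, B5=F, B6=S, B7=F
run #3 (r=20) records B1=T, B1=F, B2=F, B3=E, B4=T, B5=T, B6=E, B7=F
run #4 (r=29) records B1=T, B1=F, B2=F, B3=S, B4=T, B5=T, B6=E, B7=F
run #5 (r=14) records B1=T, B1=F, B2=F, B3=E, B4=T, B5=T, B6=E, B7=F
run #6 (r=28) records B1=T, B1=F, B2=F, B3=S, B4=F, B5=T, B6=E, B7=F
run #7 (r=10) records B1=T, B1=F, B2=T, B3=E, B5=F, B6=S, B7=F
union over the pool: B1=T, B1=F, B2=T, B2=F, B3=S, B3=E, B4=T, B4=F, B5=T, B5=F, B6=S, B6=E, B7=F
uncovered (3 of 16): B7=T, B8=T, B8=F

Answer: B7=T, B8=T, B8=F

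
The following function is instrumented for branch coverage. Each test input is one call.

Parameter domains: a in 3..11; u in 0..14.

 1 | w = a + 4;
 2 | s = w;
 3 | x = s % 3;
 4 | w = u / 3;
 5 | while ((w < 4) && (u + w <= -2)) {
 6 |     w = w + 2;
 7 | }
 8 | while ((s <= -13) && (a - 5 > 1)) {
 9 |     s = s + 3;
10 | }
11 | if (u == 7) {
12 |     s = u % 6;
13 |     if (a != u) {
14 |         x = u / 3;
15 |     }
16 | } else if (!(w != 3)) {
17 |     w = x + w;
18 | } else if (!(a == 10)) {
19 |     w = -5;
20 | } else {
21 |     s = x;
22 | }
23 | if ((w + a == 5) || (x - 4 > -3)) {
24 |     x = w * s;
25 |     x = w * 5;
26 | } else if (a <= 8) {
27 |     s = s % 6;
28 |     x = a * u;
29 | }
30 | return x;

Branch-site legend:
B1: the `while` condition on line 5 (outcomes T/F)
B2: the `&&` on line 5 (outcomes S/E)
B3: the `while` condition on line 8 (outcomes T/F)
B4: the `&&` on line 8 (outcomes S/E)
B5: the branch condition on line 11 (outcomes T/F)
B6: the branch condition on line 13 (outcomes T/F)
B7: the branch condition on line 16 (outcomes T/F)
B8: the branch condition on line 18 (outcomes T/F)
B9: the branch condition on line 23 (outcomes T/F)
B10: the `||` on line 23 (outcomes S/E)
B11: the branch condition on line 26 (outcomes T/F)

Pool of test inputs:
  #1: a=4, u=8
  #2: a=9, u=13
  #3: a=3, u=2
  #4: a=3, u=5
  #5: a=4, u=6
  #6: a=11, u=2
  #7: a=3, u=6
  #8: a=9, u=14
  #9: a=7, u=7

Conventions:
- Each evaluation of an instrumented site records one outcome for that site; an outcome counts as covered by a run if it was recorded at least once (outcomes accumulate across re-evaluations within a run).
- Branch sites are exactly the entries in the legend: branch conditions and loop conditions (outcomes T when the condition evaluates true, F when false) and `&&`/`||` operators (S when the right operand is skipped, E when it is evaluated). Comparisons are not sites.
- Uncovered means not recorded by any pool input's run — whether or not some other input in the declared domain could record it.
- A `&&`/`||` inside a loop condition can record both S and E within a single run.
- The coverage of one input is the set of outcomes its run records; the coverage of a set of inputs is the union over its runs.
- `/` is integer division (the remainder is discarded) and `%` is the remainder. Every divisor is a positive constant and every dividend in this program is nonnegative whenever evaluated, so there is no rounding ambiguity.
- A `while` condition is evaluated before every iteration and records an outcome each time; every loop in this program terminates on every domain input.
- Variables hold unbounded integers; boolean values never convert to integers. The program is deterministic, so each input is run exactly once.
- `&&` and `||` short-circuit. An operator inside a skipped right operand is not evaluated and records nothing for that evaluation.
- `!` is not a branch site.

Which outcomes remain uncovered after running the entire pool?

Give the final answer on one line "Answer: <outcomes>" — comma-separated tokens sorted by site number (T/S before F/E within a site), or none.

#1 (a=4, u=8) -> B2->E, B1->F, B4->S, B3->F, B5->F, B7->F, B8->T, B10->E, B9->T; covered: B1=F, B2=E, B3=F, B4=S, B5=F, B7=F, B8=T, B9=T, B10=E
#2 (a=9, u=13) -> B2->S, B1->F, B4->S, B3->F, B5->F, B7->F, B8->T, B10->E, B9->F, B11->F; covered: B1=F, B2=S, B3=F, B4=S, B5=F, B7=F, B8=T, B9=F, B10=E, B11=F
#3 (a=3, u=2) -> B2->E, B1->F, B4->S, B3->F, B5->F, B7->F, B8->T, B10->E, B9->F, B11->T; covered: B1=F, B2=E, B3=F, B4=S, B5=F, B7=F, B8=T, B9=F, B10=E, B11=T
#4 (a=3, u=5) -> B2->E, B1->F, B4->S, B3->F, B5->F, B7->F, B8->T, B10->E, B9->F, B11->T; covered: B1=F, B2=E, B3=F, B4=S, B5=F, B7=F, B8=T, B9=F, B10=E, B11=T
#5 (a=4, u=6) -> B2->E, B1->F, B4->S, B3->F, B5->F, B7->F, B8->T, B10->E, B9->T; covered: B1=F, B2=E, B3=F, B4=S, B5=F, B7=F, B8=T, B9=T, B10=E
#6 (a=11, u=2) -> B2->E, B1->F, B4->S, B3->F, B5->F, B7->F, B8->T, B10->E, B9->F, B11->F; covered: B1=F, B2=E, B3=F, B4=S, B5=F, B7=F, B8=T, B9=F, B10=E, B11=F
#7 (a=3, u=6) -> B2->E, B1->F, B4->S, B3->F, B5->F, B7->F, B8->T, B10->E, B9->F, B11->T; covered: B1=F, B2=E, B3=F, B4=S, B5=F, B7=F, B8=T, B9=F, B10=E, B11=T
#8 (a=9, u=14) -> B2->S, B1->F, B4->S, B3->F, B5->F, B7->F, B8->T, B10->E, B9->F, B11->F; covered: B1=F, B2=S, B3=F, B4=S, B5=F, B7=F, B8=T, B9=F, B10=E, B11=F
#9 (a=7, u=7) -> B2->E, B1->F, B4->S, B3->F, B5->T, B6->F, B10->E, B9->T; covered: B1=F, B2=E, B3=F, B4=S, B5=T, B6=F, B9=T, B10=E
union over the pool: B1=F, B2=S, B2=E, B3=F, B4=S, B5=T, B5=F, B6=F, B7=F, B8=T, B9=T, B9=F, B10=E, B11=T, B11=F
uncovered (7 of 22): B1=T, B3=T, B4=E, B6=T, B7=T, B8=F, B10=S

Answer: B1=T, B3=T, B4=E, B6=T, B7=T, B8=F, B10=S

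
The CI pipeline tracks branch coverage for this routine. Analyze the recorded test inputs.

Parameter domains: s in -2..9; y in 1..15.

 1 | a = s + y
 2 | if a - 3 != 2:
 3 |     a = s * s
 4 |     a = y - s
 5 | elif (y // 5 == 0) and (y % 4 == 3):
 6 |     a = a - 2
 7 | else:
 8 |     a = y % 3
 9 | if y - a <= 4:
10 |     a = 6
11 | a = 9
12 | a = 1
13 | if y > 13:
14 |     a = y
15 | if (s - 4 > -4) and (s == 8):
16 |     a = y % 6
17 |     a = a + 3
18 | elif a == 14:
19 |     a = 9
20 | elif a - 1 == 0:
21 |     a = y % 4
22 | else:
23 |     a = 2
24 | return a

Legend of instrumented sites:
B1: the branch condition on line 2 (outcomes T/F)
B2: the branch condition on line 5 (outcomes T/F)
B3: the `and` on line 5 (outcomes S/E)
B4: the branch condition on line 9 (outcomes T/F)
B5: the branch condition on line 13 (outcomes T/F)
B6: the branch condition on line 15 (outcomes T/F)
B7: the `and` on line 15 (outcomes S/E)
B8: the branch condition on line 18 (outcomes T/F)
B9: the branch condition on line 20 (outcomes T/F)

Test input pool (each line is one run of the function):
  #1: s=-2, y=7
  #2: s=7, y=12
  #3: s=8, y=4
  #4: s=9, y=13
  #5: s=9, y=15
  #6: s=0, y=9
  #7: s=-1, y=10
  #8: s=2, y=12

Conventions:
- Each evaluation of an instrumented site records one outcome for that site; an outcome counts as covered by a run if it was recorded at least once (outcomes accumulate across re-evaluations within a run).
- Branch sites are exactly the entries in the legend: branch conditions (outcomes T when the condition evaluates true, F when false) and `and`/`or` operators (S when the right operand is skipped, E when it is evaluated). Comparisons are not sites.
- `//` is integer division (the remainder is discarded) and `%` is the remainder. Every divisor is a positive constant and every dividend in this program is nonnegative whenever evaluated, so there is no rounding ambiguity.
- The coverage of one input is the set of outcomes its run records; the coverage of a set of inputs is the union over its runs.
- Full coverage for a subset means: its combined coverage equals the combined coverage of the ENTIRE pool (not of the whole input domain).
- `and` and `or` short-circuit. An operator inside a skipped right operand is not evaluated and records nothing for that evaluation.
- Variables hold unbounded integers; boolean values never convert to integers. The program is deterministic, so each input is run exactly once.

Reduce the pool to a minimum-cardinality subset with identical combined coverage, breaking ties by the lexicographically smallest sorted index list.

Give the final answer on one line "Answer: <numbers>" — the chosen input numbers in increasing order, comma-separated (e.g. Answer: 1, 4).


test 1 (s=-2, y=7) fires B1->F, B3->S, B2->F, B4->F, B5->F, B7->S, B6->F, B8->F, B9->T; hits B1=F, B2=F, B3=S, B4=F, B5=F, B6=F, B7=S, B8=F, B9=T
test 2 (s=7, y=12) fires B1->T, B4->F, B5->F, B7->E, B6->F, B8->F, B9->T; hits B1=T, B4=F, B5=F, B6=F, B7=E, B8=F, B9=T
test 3 (s=8, y=4) fires B1->T, B4->F, B5->F, B7->E, B6->T; hits B1=T, B4=F, B5=F, B6=T, B7=E
test 4 (s=9, y=13) fires B1->T, B4->F, B5->F, B7->E, B6->F, B8->F, B9->T; hits B1=T, B4=F, B5=F, B6=F, B7=E, B8=F, B9=T
test 5 (s=9, y=15) fires B1->T, B4->F, B5->T, B7->E, B6->F, B8->F, B9->F; hits B1=T, B4=F, B5=T, B6=F, B7=E, B8=F, B9=F
test 6 (s=0, y=9) fires B1->T, B4->T, B5->F, B7->S, B6->F, B8->F, B9->T; hits B1=T, B4=T, B5=F, B6=F, B7=S, B8=F, B9=T
test 7 (s=-1, y=10) fires B1->T, B4->T, B5->F, B7->S, B6->F, B8->F, B9->T; hits B1=T, B4=T, B5=F, B6=F, B7=S, B8=F, B9=T
test 8 (s=2, y=12) fires B1->T, B4->T, B5->F, B7->E, B6->F, B8->F, B9->T; hits B1=T, B4=T, B5=F, B6=F, B7=E, B8=F, B9=T
union over all inputs: B1=T, B1=F, B2=F, B3=S, B4=T, B4=F, B5=T, B5=F, B6=T, B6=F, B7=S, B7=E, B8=F, B9=T, B9=F (15 outcomes)
checked all size-1 subsets: none covers 15 outcomes (max 9/15)
checked all size-2 subsets: none covers 15 outcomes (max 13/15)
checked all size-3 subsets: none covers 15 outcomes (max 14/15)
inputs {1, 3, 5, 6} (size 4) cover everything; no size-4 subset with a lexicographically smaller index list covers all 15
Answer: 1, 3, 5, 6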